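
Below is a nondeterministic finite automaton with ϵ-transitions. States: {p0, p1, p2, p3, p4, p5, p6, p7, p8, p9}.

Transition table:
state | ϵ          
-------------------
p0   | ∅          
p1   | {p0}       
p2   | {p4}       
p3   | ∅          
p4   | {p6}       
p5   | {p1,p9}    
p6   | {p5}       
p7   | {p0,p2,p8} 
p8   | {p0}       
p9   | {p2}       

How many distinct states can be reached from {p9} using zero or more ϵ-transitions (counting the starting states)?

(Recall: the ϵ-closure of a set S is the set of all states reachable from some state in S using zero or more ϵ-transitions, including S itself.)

7

Start with {p9}.
From p9 via ϵ: add p2.
From p2 via ϵ: add p4.
From p4 via ϵ: add p6.
From p6 via ϵ: add p5.
From p5 via ϵ: add p1.
From p1 via ϵ: add p0.
ϵ-closure = {p0, p1, p2, p4, p5, p6, p9}, which has 7 states.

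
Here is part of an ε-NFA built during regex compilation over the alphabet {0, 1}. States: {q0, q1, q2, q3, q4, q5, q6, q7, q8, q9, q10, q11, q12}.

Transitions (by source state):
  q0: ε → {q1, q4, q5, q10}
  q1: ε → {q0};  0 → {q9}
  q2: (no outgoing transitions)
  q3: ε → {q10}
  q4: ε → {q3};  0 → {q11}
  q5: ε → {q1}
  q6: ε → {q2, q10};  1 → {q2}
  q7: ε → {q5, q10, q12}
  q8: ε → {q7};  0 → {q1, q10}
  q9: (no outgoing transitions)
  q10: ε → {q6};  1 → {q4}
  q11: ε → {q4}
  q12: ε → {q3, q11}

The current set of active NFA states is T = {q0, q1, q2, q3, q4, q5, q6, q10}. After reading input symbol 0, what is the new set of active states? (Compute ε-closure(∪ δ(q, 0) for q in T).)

{q2, q3, q4, q6, q9, q10, q11}

q1 on 0 → {q9}.
q4 on 0 → {q11}.
No 0-transition from q0, q2, q3, q5, q6, q10.
Union after reading 0: {q9, q11}.
Now take the ε-closure:
From q11 via ε: add q4.
From q4 via ε: add q3.
From q3 via ε: add q10.
From q10 via ε: add q6.
From q6 via ε: add q2.
No new states can be added; the closed set is {q2, q3, q4, q6, q9, q10, q11}.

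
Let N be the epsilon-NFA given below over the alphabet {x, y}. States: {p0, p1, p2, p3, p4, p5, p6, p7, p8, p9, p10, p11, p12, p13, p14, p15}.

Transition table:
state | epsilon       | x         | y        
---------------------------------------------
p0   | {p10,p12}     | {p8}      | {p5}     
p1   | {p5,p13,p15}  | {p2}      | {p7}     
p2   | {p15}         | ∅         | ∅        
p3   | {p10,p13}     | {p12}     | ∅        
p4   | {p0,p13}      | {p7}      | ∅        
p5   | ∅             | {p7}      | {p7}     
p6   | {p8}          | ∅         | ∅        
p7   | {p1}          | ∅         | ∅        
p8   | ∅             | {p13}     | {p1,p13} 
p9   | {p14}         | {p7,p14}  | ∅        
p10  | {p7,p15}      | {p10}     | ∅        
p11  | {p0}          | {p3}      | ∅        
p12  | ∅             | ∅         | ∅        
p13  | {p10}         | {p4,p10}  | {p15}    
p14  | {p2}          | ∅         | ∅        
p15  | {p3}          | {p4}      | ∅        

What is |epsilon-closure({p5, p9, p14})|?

10

Start with {p5, p9, p14}.
From p14 via epsilon: add p2.
From p2 via epsilon: add p15.
From p15 via epsilon: add p3.
From p3 via epsilon: add p10, p13.
From p10 via epsilon: add p7.
From p7 via epsilon: add p1.
epsilon-closure = {p1, p2, p3, p5, p7, p9, p10, p13, p14, p15}, which has 10 states.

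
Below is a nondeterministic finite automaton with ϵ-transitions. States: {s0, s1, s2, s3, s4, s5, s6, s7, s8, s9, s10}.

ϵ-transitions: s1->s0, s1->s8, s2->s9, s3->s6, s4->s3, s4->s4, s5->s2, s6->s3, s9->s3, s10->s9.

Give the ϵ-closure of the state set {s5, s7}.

Start with {s5, s7}.
From s5 via ϵ: add s2.
From s2 via ϵ: add s9.
From s9 via ϵ: add s3.
From s3 via ϵ: add s6.
No new states can be added; the closed set is {s2, s3, s5, s6, s7, s9}.

{s2, s3, s5, s6, s7, s9}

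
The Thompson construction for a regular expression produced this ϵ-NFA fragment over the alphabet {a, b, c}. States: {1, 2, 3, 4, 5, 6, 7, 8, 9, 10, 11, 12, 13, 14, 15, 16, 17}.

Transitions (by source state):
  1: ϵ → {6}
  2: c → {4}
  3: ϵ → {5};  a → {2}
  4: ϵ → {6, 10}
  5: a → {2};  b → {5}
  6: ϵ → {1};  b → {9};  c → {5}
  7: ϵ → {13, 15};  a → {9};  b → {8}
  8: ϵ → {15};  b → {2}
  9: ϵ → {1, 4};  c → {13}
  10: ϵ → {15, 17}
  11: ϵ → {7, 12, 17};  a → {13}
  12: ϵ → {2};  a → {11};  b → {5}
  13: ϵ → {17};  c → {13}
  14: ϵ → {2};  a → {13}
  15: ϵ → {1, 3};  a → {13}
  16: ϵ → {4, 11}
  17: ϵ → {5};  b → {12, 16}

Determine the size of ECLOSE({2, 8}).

Start with {2, 8}.
From 8 via ϵ: add 15.
From 15 via ϵ: add 1, 3.
From 1 via ϵ: add 6.
From 3 via ϵ: add 5.
ϵ-closure = {1, 2, 3, 5, 6, 8, 15}, which has 7 states.

7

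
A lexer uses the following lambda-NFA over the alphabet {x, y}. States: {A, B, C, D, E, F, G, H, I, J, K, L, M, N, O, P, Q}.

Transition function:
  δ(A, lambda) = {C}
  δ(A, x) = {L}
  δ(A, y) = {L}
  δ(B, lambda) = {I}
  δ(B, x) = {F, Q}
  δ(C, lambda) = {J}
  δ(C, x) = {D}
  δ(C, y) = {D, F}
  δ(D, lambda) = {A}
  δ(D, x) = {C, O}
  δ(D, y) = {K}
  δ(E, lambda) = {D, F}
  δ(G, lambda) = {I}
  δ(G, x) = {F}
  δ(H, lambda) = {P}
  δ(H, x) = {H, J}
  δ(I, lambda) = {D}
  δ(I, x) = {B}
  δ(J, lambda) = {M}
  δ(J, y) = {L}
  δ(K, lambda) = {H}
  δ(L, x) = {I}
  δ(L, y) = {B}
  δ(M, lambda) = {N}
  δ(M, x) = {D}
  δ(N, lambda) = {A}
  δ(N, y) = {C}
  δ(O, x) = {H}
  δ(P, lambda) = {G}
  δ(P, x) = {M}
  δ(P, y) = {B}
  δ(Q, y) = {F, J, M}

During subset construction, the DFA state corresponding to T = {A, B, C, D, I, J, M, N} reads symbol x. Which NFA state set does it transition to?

{A, B, C, D, F, I, J, L, M, N, O, Q}

A on x → {L}.
B on x → {F, Q}.
C on x → {D}.
D on x → {C, O}.
I on x → {B}.
M on x → {D}.
No x-transition from J, N.
Union after reading x: {B, C, D, F, L, O, Q}.
Now take the lambda-closure:
From B via lambda: add I.
From C via lambda: add J.
From D via lambda: add A.
From J via lambda: add M.
From M via lambda: add N.
No new states can be added; the closed set is {A, B, C, D, F, I, J, L, M, N, O, Q}.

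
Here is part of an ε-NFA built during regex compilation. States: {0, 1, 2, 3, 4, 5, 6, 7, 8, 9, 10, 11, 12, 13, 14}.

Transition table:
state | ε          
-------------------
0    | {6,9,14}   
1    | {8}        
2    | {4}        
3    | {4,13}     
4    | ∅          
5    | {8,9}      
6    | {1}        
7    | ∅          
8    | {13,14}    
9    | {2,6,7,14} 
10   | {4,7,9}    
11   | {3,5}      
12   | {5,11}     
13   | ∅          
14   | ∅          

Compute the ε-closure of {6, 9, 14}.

Start with {6, 9, 14}.
From 6 via ε: add 1.
From 9 via ε: add 2, 7.
From 1 via ε: add 8.
From 2 via ε: add 4.
From 8 via ε: add 13.
No new states can be added; the closed set is {1, 2, 4, 6, 7, 8, 9, 13, 14}.

{1, 2, 4, 6, 7, 8, 9, 13, 14}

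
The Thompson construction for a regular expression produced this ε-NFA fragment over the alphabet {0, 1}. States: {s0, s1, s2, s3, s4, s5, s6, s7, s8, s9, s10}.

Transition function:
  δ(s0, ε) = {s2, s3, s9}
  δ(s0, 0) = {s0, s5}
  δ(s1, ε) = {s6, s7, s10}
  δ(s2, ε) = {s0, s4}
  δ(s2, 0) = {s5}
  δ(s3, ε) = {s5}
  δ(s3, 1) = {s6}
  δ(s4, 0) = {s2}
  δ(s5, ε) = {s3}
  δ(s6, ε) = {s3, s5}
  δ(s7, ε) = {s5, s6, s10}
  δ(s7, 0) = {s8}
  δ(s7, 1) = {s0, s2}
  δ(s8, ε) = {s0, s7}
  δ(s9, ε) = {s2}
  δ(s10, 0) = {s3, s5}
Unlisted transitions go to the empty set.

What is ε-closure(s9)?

Start with {s9}.
From s9 via ε: add s2.
From s2 via ε: add s0, s4.
From s0 via ε: add s3.
From s3 via ε: add s5.
No new states can be added; the closed set is {s0, s2, s3, s4, s5, s9}.

{s0, s2, s3, s4, s5, s9}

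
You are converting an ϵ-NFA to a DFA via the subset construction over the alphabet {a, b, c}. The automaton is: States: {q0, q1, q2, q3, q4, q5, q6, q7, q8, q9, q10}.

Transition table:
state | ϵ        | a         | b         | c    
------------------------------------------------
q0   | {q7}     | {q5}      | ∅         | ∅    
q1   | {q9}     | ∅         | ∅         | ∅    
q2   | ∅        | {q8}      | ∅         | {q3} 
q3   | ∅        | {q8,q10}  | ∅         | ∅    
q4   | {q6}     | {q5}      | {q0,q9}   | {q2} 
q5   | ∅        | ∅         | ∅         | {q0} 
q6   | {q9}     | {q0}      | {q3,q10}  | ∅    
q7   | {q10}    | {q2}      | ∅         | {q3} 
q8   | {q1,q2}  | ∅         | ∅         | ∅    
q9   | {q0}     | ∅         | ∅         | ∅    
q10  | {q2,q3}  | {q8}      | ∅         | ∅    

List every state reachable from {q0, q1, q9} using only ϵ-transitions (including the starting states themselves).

Start with {q0, q1, q9}.
From q0 via ϵ: add q7.
From q7 via ϵ: add q10.
From q10 via ϵ: add q2, q3.
No new states can be added; the closed set is {q0, q1, q2, q3, q7, q9, q10}.

{q0, q1, q2, q3, q7, q9, q10}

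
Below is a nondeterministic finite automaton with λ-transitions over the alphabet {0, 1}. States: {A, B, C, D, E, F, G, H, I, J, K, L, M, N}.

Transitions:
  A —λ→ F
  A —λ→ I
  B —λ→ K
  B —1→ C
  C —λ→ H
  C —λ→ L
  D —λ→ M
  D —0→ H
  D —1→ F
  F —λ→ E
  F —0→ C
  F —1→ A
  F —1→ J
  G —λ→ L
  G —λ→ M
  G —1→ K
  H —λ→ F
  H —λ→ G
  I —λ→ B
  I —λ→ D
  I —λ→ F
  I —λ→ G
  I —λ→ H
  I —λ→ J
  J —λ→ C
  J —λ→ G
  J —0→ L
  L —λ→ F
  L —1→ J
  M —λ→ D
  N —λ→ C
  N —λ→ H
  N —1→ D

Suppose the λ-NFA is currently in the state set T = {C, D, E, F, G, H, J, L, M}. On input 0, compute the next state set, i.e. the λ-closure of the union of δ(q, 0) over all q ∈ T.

{C, D, E, F, G, H, L, M}

D on 0 → {H}.
F on 0 → {C}.
J on 0 → {L}.
No 0-transition from C, E, G, H, L, M.
Union after reading 0: {C, H, L}.
Now take the λ-closure:
From H via λ: add F, G.
From F via λ: add E.
From G via λ: add M.
From M via λ: add D.
No new states can be added; the closed set is {C, D, E, F, G, H, L, M}.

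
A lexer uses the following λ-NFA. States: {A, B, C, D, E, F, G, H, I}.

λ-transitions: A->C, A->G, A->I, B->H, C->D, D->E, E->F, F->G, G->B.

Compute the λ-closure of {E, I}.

Start with {E, I}.
From E via λ: add F.
From F via λ: add G.
From G via λ: add B.
From B via λ: add H.
No new states can be added; the closed set is {B, E, F, G, H, I}.

{B, E, F, G, H, I}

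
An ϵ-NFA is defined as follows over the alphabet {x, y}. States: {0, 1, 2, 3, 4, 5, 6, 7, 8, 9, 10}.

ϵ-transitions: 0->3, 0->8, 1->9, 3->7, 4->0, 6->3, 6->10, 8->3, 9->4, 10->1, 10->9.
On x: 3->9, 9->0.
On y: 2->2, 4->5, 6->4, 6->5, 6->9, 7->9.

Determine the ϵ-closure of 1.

Start with {1}.
From 1 via ϵ: add 9.
From 9 via ϵ: add 4.
From 4 via ϵ: add 0.
From 0 via ϵ: add 3, 8.
From 3 via ϵ: add 7.
No new states can be added; the closed set is {0, 1, 3, 4, 7, 8, 9}.

{0, 1, 3, 4, 7, 8, 9}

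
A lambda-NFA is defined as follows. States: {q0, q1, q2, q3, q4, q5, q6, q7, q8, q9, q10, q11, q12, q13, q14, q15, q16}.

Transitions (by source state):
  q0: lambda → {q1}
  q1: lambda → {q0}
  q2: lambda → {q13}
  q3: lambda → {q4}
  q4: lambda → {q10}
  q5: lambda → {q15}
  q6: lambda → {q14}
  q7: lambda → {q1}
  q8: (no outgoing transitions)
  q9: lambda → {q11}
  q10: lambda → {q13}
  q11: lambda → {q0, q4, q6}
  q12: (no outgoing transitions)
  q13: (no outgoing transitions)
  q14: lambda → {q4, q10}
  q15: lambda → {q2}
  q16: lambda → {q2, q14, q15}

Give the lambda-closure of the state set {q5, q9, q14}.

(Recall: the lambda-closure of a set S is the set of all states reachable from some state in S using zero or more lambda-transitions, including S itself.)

Start with {q5, q9, q14}.
From q5 via lambda: add q15.
From q9 via lambda: add q11.
From q14 via lambda: add q4, q10.
From q10 via lambda: add q13.
From q11 via lambda: add q0, q6.
From q15 via lambda: add q2.
From q0 via lambda: add q1.
No new states can be added; the closed set is {q0, q1, q2, q4, q5, q6, q9, q10, q11, q13, q14, q15}.

{q0, q1, q2, q4, q5, q6, q9, q10, q11, q13, q14, q15}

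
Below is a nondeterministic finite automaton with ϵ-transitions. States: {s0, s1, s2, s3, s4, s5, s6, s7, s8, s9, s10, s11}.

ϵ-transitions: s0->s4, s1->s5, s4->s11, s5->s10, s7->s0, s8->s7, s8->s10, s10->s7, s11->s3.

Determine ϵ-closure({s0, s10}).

{s0, s3, s4, s7, s10, s11}

Start with {s0, s10}.
From s0 via ϵ: add s4.
From s10 via ϵ: add s7.
From s4 via ϵ: add s11.
From s11 via ϵ: add s3.
No new states can be added; the closed set is {s0, s3, s4, s7, s10, s11}.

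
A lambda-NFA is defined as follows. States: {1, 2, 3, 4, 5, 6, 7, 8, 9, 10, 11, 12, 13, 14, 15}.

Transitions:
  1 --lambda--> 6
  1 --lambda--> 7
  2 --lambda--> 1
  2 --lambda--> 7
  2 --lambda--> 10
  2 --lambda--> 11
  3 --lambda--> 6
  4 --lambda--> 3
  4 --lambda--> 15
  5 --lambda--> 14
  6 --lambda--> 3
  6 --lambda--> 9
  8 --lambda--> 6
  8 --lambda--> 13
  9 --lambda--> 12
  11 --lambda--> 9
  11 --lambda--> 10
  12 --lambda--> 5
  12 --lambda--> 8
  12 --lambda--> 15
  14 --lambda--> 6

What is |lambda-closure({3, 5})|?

9

Start with {3, 5}.
From 3 via lambda: add 6.
From 5 via lambda: add 14.
From 6 via lambda: add 9.
From 9 via lambda: add 12.
From 12 via lambda: add 8, 15.
From 8 via lambda: add 13.
lambda-closure = {3, 5, 6, 8, 9, 12, 13, 14, 15}, which has 9 states.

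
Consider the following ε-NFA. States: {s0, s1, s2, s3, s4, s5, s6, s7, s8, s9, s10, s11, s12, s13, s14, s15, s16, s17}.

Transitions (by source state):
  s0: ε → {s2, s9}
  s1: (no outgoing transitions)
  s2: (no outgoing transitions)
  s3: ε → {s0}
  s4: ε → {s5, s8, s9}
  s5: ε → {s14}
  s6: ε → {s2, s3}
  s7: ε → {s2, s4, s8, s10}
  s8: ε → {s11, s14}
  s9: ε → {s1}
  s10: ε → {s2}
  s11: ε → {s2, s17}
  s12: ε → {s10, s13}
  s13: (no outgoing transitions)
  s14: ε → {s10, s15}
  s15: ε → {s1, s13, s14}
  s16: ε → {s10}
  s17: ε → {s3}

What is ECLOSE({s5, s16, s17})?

Start with {s5, s16, s17}.
From s5 via ε: add s14.
From s16 via ε: add s10.
From s17 via ε: add s3.
From s3 via ε: add s0.
From s10 via ε: add s2.
From s14 via ε: add s15.
From s0 via ε: add s9.
From s15 via ε: add s1, s13.
No new states can be added; the closed set is {s0, s1, s2, s3, s5, s9, s10, s13, s14, s15, s16, s17}.

{s0, s1, s2, s3, s5, s9, s10, s13, s14, s15, s16, s17}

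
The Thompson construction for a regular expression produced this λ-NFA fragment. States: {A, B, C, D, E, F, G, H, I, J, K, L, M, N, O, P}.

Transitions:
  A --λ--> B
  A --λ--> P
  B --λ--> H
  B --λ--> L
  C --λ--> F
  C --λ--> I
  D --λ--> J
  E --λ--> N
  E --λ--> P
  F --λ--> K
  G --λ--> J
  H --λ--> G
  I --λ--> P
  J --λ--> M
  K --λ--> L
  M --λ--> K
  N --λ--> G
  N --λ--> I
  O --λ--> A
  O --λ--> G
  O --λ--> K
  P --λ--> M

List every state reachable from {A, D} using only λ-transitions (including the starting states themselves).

{A, B, D, G, H, J, K, L, M, P}

Start with {A, D}.
From A via λ: add B, P.
From D via λ: add J.
From B via λ: add H, L.
From J via λ: add M.
From H via λ: add G.
From M via λ: add K.
No new states can be added; the closed set is {A, B, D, G, H, J, K, L, M, P}.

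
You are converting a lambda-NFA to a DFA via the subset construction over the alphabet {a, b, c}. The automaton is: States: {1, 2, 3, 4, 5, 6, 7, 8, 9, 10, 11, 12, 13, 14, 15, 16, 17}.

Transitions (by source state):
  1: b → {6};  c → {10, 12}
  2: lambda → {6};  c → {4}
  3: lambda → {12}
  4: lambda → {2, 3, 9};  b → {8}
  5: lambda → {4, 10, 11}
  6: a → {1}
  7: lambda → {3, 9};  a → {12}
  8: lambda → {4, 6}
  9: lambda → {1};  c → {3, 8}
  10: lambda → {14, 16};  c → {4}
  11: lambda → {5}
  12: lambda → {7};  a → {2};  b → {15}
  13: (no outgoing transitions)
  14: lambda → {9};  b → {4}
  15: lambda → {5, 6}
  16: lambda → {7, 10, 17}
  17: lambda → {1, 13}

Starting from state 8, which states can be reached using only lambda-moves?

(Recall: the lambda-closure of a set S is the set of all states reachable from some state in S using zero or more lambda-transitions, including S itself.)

{1, 2, 3, 4, 6, 7, 8, 9, 12}

Start with {8}.
From 8 via lambda: add 4, 6.
From 4 via lambda: add 2, 3, 9.
From 3 via lambda: add 12.
From 9 via lambda: add 1.
From 12 via lambda: add 7.
No new states can be added; the closed set is {1, 2, 3, 4, 6, 7, 8, 9, 12}.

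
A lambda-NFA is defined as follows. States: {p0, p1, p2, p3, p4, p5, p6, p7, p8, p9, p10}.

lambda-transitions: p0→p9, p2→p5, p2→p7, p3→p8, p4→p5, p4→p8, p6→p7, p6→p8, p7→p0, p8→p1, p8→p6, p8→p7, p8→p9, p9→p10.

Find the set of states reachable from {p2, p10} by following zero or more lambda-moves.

Start with {p2, p10}.
From p2 via lambda: add p5, p7.
From p7 via lambda: add p0.
From p0 via lambda: add p9.
No new states can be added; the closed set is {p0, p2, p5, p7, p9, p10}.

{p0, p2, p5, p7, p9, p10}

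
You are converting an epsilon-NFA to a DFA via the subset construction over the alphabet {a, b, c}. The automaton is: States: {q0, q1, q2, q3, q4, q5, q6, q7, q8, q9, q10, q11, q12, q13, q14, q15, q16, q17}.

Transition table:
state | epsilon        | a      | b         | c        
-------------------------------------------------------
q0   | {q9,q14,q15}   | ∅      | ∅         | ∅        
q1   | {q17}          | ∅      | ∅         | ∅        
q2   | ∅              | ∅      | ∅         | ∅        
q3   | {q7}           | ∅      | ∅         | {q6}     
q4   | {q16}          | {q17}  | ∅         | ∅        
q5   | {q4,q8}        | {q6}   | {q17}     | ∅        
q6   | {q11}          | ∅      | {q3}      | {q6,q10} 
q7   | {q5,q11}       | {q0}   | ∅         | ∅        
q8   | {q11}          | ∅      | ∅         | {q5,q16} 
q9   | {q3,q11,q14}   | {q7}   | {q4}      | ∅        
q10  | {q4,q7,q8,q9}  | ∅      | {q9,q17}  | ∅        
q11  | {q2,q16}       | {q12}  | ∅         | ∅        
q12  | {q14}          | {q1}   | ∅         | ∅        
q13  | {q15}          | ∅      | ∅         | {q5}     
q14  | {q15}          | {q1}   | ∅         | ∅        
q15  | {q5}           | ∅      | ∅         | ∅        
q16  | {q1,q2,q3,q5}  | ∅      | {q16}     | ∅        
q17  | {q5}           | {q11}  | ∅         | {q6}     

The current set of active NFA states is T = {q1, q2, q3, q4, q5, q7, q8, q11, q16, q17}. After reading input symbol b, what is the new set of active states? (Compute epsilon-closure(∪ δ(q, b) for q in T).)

{q1, q2, q3, q4, q5, q7, q8, q11, q16, q17}

q5 on b → {q17}.
q16 on b → {q16}.
No b-transition from q1, q2, q3, q4, q7, q8, q11, q17.
Union after reading b: {q16, q17}.
Now take the epsilon-closure:
From q16 via epsilon: add q1, q2, q3, q5.
From q3 via epsilon: add q7.
From q5 via epsilon: add q4, q8.
From q7 via epsilon: add q11.
No new states can be added; the closed set is {q1, q2, q3, q4, q5, q7, q8, q11, q16, q17}.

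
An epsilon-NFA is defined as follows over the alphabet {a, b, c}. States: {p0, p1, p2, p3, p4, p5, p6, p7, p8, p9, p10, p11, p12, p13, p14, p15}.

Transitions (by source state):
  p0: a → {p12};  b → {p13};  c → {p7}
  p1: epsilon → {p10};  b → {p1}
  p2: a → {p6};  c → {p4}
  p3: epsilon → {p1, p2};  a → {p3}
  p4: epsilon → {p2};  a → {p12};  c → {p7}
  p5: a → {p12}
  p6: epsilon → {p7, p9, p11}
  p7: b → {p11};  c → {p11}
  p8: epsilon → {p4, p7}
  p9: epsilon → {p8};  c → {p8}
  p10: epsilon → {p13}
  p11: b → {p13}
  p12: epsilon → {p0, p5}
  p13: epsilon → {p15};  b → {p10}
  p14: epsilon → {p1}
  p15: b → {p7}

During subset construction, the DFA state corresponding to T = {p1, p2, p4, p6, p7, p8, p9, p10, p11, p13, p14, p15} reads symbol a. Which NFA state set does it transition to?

{p0, p2, p4, p5, p6, p7, p8, p9, p11, p12}

p2 on a → {p6}.
p4 on a → {p12}.
No a-transition from p1, p6, p7, p8, p9, p10, p11, p13, p14, p15.
Union after reading a: {p6, p12}.
Now take the epsilon-closure:
From p6 via epsilon: add p7, p9, p11.
From p12 via epsilon: add p0, p5.
From p9 via epsilon: add p8.
From p8 via epsilon: add p4.
From p4 via epsilon: add p2.
No new states can be added; the closed set is {p0, p2, p4, p5, p6, p7, p8, p9, p11, p12}.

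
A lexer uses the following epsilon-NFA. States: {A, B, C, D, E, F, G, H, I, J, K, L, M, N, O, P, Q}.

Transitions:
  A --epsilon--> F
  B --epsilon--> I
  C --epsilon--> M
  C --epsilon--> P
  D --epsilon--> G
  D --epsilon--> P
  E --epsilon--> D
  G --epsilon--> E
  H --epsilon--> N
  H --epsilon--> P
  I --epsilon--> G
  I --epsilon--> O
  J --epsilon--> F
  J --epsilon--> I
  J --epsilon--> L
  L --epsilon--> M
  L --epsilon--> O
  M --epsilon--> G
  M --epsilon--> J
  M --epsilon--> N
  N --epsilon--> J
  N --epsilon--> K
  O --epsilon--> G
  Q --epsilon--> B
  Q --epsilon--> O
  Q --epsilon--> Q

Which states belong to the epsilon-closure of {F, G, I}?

{D, E, F, G, I, O, P}

Start with {F, G, I}.
From G via epsilon: add E.
From I via epsilon: add O.
From E via epsilon: add D.
From D via epsilon: add P.
No new states can be added; the closed set is {D, E, F, G, I, O, P}.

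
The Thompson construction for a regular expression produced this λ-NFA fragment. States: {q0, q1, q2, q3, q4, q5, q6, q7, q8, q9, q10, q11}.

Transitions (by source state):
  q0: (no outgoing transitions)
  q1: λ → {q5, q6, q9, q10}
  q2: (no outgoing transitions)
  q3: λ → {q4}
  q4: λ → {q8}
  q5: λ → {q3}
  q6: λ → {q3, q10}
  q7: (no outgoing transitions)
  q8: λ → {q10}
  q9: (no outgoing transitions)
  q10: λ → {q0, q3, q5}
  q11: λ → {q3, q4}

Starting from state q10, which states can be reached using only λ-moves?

Start with {q10}.
From q10 via λ: add q0, q3, q5.
From q3 via λ: add q4.
From q4 via λ: add q8.
No new states can be added; the closed set is {q0, q3, q4, q5, q8, q10}.

{q0, q3, q4, q5, q8, q10}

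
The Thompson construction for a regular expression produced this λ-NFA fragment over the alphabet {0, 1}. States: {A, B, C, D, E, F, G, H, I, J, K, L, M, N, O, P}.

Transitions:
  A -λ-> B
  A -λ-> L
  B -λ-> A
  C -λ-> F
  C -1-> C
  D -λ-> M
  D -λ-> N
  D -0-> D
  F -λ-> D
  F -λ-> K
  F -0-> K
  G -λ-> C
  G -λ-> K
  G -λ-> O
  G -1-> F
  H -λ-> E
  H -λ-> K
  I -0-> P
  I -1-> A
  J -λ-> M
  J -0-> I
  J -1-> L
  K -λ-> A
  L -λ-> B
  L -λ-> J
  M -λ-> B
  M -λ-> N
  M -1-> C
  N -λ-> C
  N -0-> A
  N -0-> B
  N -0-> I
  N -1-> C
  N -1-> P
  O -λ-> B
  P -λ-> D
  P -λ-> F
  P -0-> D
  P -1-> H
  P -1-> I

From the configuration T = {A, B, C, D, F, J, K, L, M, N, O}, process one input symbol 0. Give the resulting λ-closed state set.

D on 0 → {D}.
F on 0 → {K}.
J on 0 → {I}.
N on 0 → {A, B, I}.
No 0-transition from A, B, C, K, L, M, O.
Union after reading 0: {A, B, D, I, K}.
Now take the λ-closure:
From A via λ: add L.
From D via λ: add M, N.
From L via λ: add J.
From N via λ: add C.
From C via λ: add F.
No new states can be added; the closed set is {A, B, C, D, F, I, J, K, L, M, N}.

{A, B, C, D, F, I, J, K, L, M, N}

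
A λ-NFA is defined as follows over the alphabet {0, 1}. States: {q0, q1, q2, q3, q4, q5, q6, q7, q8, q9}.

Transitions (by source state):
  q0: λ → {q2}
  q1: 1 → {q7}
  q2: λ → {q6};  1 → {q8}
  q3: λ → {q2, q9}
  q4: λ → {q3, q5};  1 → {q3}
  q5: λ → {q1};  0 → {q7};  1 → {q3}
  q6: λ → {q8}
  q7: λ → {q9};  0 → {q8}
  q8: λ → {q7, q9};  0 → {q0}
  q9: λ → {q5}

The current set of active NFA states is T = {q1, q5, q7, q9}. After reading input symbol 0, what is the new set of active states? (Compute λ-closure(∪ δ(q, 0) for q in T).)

{q1, q5, q7, q8, q9}

q5 on 0 → {q7}.
q7 on 0 → {q8}.
No 0-transition from q1, q9.
Union after reading 0: {q7, q8}.
Now take the λ-closure:
From q7 via λ: add q9.
From q9 via λ: add q5.
From q5 via λ: add q1.
No new states can be added; the closed set is {q1, q5, q7, q8, q9}.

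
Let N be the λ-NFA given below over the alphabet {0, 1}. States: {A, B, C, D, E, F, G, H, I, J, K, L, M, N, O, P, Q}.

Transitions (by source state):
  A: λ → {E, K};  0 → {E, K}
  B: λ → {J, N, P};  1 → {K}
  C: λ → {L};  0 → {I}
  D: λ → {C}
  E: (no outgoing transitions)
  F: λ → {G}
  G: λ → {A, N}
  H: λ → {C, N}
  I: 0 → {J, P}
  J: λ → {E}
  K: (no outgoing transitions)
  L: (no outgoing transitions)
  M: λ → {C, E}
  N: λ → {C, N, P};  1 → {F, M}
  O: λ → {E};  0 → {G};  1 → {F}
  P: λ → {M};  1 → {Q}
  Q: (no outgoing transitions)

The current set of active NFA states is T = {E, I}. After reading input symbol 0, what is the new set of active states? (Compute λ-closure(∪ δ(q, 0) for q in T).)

I on 0 → {J, P}.
No 0-transition from E.
Union after reading 0: {J, P}.
Now take the λ-closure:
From J via λ: add E.
From P via λ: add M.
From M via λ: add C.
From C via λ: add L.
No new states can be added; the closed set is {C, E, J, L, M, P}.

{C, E, J, L, M, P}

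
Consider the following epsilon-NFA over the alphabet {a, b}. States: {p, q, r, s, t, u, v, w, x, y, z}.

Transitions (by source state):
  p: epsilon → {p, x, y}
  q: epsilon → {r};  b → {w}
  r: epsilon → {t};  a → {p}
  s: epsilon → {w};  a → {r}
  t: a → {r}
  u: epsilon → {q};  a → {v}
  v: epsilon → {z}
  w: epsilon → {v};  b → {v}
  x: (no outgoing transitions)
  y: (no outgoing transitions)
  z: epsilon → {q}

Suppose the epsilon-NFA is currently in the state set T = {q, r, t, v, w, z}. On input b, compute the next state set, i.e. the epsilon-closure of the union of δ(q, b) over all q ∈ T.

q on b → {w}.
w on b → {v}.
No b-transition from r, t, v, z.
Union after reading b: {v, w}.
Now take the epsilon-closure:
From v via epsilon: add z.
From z via epsilon: add q.
From q via epsilon: add r.
From r via epsilon: add t.
No new states can be added; the closed set is {q, r, t, v, w, z}.

{q, r, t, v, w, z}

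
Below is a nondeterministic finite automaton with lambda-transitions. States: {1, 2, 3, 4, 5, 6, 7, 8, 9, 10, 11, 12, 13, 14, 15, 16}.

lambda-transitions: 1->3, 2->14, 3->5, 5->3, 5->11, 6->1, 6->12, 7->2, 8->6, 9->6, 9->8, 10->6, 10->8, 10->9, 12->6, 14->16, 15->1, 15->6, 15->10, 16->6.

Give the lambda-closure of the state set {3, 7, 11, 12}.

{1, 2, 3, 5, 6, 7, 11, 12, 14, 16}

Start with {3, 7, 11, 12}.
From 3 via lambda: add 5.
From 7 via lambda: add 2.
From 12 via lambda: add 6.
From 2 via lambda: add 14.
From 6 via lambda: add 1.
From 14 via lambda: add 16.
No new states can be added; the closed set is {1, 2, 3, 5, 6, 7, 11, 12, 14, 16}.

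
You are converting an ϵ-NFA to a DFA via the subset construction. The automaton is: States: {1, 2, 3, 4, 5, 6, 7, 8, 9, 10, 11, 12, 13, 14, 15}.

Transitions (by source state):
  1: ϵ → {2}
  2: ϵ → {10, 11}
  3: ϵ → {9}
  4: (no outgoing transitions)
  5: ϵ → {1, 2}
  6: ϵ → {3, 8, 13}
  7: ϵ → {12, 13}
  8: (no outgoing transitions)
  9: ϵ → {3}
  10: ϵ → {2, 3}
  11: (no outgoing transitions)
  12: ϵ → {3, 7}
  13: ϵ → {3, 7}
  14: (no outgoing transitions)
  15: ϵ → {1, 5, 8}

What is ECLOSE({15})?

{1, 2, 3, 5, 8, 9, 10, 11, 15}

Start with {15}.
From 15 via ϵ: add 1, 5, 8.
From 1 via ϵ: add 2.
From 2 via ϵ: add 10, 11.
From 10 via ϵ: add 3.
From 3 via ϵ: add 9.
No new states can be added; the closed set is {1, 2, 3, 5, 8, 9, 10, 11, 15}.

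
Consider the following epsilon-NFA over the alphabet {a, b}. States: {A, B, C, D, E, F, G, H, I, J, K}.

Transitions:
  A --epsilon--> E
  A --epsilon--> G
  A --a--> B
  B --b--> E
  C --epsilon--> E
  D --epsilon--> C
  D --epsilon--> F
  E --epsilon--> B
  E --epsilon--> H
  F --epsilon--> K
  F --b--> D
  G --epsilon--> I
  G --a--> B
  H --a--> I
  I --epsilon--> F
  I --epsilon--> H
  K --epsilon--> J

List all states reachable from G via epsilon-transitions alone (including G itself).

Start with {G}.
From G via epsilon: add I.
From I via epsilon: add F, H.
From F via epsilon: add K.
From K via epsilon: add J.
No new states can be added; the closed set is {F, G, H, I, J, K}.

{F, G, H, I, J, K}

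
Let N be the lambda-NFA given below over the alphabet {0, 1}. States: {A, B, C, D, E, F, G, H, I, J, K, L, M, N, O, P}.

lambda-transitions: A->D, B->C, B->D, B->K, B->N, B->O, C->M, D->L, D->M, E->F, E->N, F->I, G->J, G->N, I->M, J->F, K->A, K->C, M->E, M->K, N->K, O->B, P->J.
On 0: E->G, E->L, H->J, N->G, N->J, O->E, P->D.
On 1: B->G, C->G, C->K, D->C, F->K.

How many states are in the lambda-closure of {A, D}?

Start with {A, D}.
From D via lambda: add L, M.
From M via lambda: add E, K.
From E via lambda: add F, N.
From K via lambda: add C.
From F via lambda: add I.
lambda-closure = {A, C, D, E, F, I, K, L, M, N}, which has 10 states.

10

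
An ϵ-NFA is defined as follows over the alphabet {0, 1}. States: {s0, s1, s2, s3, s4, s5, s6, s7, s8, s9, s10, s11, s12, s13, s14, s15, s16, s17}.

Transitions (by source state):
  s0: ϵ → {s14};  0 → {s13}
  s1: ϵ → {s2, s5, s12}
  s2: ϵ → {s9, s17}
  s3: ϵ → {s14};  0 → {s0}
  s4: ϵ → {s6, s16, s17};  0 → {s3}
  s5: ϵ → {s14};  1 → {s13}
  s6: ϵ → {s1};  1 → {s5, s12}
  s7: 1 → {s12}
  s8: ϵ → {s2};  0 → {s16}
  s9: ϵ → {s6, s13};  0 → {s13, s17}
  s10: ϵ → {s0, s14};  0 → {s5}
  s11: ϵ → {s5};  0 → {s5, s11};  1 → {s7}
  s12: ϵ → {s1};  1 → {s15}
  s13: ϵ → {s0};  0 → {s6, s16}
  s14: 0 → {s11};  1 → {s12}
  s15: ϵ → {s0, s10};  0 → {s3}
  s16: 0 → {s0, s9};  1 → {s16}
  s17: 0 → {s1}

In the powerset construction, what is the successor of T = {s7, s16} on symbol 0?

s16 on 0 → {s0, s9}.
No 0-transition from s7.
Union after reading 0: {s0, s9}.
Now take the ϵ-closure:
From s0 via ϵ: add s14.
From s9 via ϵ: add s6, s13.
From s6 via ϵ: add s1.
From s1 via ϵ: add s2, s5, s12.
From s2 via ϵ: add s17.
No new states can be added; the closed set is {s0, s1, s2, s5, s6, s9, s12, s13, s14, s17}.

{s0, s1, s2, s5, s6, s9, s12, s13, s14, s17}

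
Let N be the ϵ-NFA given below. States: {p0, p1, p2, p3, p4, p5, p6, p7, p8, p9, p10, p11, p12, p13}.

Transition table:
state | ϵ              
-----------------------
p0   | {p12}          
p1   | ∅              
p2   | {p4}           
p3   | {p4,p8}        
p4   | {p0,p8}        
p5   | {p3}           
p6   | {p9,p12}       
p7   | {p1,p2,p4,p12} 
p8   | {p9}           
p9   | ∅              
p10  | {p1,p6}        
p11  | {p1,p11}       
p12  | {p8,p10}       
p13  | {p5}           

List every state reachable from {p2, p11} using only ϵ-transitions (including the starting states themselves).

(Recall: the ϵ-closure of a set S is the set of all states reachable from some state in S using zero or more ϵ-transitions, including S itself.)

Start with {p2, p11}.
From p2 via ϵ: add p4.
From p11 via ϵ: add p1.
From p4 via ϵ: add p0, p8.
From p0 via ϵ: add p12.
From p8 via ϵ: add p9.
From p12 via ϵ: add p10.
From p10 via ϵ: add p6.
No new states can be added; the closed set is {p0, p1, p2, p4, p6, p8, p9, p10, p11, p12}.

{p0, p1, p2, p4, p6, p8, p9, p10, p11, p12}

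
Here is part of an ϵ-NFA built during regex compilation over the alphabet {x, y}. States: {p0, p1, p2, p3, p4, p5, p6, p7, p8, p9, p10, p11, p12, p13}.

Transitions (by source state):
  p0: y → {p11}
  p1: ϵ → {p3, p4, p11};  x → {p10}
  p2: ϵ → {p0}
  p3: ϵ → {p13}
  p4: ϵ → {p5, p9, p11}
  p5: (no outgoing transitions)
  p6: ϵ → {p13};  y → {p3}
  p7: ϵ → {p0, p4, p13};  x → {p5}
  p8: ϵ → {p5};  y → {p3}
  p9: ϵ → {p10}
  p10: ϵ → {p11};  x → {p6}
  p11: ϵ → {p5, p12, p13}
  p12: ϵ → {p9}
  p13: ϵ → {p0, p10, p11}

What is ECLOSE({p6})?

{p0, p5, p6, p9, p10, p11, p12, p13}

Start with {p6}.
From p6 via ϵ: add p13.
From p13 via ϵ: add p0, p10, p11.
From p11 via ϵ: add p5, p12.
From p12 via ϵ: add p9.
No new states can be added; the closed set is {p0, p5, p6, p9, p10, p11, p12, p13}.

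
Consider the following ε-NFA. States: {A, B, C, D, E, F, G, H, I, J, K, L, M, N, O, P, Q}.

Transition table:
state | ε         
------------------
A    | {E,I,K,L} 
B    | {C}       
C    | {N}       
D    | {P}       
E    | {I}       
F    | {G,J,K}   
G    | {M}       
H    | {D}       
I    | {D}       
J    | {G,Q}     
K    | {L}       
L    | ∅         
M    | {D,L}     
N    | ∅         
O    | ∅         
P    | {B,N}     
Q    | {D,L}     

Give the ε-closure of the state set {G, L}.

{B, C, D, G, L, M, N, P}

Start with {G, L}.
From G via ε: add M.
From M via ε: add D.
From D via ε: add P.
From P via ε: add B, N.
From B via ε: add C.
No new states can be added; the closed set is {B, C, D, G, L, M, N, P}.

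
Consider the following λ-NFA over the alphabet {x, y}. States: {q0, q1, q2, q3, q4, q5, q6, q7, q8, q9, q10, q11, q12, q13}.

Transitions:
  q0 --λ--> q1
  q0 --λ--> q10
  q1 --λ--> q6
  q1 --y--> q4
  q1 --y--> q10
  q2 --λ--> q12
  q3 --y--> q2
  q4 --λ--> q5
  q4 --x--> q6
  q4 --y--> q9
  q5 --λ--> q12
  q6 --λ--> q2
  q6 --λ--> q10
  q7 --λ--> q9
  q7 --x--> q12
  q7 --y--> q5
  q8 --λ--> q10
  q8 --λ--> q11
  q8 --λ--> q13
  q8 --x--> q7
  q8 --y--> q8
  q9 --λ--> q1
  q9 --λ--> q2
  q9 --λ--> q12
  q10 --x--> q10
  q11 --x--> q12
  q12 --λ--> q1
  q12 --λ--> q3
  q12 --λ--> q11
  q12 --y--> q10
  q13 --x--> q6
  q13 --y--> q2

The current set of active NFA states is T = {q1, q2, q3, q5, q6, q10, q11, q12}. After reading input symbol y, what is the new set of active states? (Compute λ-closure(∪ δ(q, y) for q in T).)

q1 on y → {q4, q10}.
q3 on y → {q2}.
q12 on y → {q10}.
No y-transition from q2, q5, q6, q10, q11.
Union after reading y: {q2, q4, q10}.
Now take the λ-closure:
From q2 via λ: add q12.
From q4 via λ: add q5.
From q12 via λ: add q1, q3, q11.
From q1 via λ: add q6.
No new states can be added; the closed set is {q1, q2, q3, q4, q5, q6, q10, q11, q12}.

{q1, q2, q3, q4, q5, q6, q10, q11, q12}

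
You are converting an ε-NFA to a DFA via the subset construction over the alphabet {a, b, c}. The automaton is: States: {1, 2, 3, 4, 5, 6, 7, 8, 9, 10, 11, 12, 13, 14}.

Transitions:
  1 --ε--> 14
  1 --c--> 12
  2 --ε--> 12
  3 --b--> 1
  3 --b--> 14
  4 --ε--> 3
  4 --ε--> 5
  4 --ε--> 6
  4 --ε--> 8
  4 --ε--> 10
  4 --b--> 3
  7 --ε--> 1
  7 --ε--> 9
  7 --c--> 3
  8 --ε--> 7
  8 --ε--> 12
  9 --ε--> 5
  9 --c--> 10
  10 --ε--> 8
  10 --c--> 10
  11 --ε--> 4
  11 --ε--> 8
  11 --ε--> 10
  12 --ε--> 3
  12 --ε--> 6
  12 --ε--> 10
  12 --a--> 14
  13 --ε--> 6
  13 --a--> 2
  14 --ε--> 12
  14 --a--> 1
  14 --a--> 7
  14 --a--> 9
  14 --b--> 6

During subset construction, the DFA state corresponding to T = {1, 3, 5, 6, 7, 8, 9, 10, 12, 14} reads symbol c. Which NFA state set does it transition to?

1 on c → {12}.
7 on c → {3}.
9 on c → {10}.
10 on c → {10}.
No c-transition from 3, 5, 6, 8, 12, 14.
Union after reading c: {3, 10, 12}.
Now take the ε-closure:
From 10 via ε: add 8.
From 12 via ε: add 6.
From 8 via ε: add 7.
From 7 via ε: add 1, 9.
From 1 via ε: add 14.
From 9 via ε: add 5.
No new states can be added; the closed set is {1, 3, 5, 6, 7, 8, 9, 10, 12, 14}.

{1, 3, 5, 6, 7, 8, 9, 10, 12, 14}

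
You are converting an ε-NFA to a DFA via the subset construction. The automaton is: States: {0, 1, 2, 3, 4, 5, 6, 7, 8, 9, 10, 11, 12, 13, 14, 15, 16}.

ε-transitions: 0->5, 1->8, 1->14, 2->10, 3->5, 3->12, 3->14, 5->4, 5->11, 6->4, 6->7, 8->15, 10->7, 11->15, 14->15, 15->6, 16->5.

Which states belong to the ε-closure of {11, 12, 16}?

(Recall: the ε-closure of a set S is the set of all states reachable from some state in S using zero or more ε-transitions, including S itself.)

{4, 5, 6, 7, 11, 12, 15, 16}

Start with {11, 12, 16}.
From 11 via ε: add 15.
From 16 via ε: add 5.
From 5 via ε: add 4.
From 15 via ε: add 6.
From 6 via ε: add 7.
No new states can be added; the closed set is {4, 5, 6, 7, 11, 12, 15, 16}.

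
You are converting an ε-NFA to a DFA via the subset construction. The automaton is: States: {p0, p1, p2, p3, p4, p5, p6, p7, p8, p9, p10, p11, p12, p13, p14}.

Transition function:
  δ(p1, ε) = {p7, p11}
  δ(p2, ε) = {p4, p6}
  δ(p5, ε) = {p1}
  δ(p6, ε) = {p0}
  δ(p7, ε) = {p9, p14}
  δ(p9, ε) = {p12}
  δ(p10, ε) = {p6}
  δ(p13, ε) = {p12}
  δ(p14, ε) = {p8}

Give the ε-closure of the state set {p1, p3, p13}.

{p1, p3, p7, p8, p9, p11, p12, p13, p14}

Start with {p1, p3, p13}.
From p1 via ε: add p7, p11.
From p13 via ε: add p12.
From p7 via ε: add p9, p14.
From p14 via ε: add p8.
No new states can be added; the closed set is {p1, p3, p7, p8, p9, p11, p12, p13, p14}.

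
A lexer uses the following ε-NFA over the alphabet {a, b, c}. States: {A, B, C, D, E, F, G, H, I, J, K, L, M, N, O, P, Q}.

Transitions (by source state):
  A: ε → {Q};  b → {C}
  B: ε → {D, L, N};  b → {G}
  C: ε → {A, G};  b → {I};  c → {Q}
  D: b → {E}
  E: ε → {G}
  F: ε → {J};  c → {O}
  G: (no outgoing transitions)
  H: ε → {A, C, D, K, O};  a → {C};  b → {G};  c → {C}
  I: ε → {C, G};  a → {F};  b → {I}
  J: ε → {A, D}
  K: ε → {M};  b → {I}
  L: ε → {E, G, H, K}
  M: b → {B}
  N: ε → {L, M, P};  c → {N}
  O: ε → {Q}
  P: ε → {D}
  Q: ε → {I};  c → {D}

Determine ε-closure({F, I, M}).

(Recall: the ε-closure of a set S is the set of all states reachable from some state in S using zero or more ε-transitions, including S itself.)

Start with {F, I, M}.
From F via ε: add J.
From I via ε: add C, G.
From C via ε: add A.
From J via ε: add D.
From A via ε: add Q.
No new states can be added; the closed set is {A, C, D, F, G, I, J, M, Q}.

{A, C, D, F, G, I, J, M, Q}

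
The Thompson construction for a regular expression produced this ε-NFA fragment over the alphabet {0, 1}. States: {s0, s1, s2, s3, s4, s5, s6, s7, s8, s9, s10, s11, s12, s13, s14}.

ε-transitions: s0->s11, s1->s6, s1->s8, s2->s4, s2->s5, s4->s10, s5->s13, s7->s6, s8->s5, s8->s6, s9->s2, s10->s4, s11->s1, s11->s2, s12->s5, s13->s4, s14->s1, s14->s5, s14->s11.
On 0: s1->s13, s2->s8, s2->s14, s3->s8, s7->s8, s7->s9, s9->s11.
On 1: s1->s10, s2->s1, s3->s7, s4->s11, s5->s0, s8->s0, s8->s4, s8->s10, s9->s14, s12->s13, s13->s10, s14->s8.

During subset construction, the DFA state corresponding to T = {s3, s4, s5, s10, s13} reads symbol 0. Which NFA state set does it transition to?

{s4, s5, s6, s8, s10, s13}

s3 on 0 → {s8}.
No 0-transition from s4, s5, s10, s13.
Union after reading 0: {s8}.
Now take the ε-closure:
From s8 via ε: add s5, s6.
From s5 via ε: add s13.
From s13 via ε: add s4.
From s4 via ε: add s10.
No new states can be added; the closed set is {s4, s5, s6, s8, s10, s13}.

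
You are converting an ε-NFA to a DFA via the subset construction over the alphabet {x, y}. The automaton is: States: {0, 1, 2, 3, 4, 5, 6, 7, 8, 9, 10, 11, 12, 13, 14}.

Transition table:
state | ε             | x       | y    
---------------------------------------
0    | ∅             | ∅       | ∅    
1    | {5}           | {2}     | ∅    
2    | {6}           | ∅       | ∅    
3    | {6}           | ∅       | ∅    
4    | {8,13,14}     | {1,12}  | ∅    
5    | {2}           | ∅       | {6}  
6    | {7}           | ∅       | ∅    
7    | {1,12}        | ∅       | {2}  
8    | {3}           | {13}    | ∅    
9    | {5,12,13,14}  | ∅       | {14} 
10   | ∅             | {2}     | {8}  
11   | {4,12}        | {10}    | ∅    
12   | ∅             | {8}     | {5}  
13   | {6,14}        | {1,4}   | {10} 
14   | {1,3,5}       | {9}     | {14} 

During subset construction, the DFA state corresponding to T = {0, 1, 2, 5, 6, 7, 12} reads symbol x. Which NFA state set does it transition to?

{1, 2, 3, 5, 6, 7, 8, 12}

1 on x → {2}.
12 on x → {8}.
No x-transition from 0, 2, 5, 6, 7.
Union after reading x: {2, 8}.
Now take the ε-closure:
From 2 via ε: add 6.
From 8 via ε: add 3.
From 6 via ε: add 7.
From 7 via ε: add 1, 12.
From 1 via ε: add 5.
No new states can be added; the closed set is {1, 2, 3, 5, 6, 7, 8, 12}.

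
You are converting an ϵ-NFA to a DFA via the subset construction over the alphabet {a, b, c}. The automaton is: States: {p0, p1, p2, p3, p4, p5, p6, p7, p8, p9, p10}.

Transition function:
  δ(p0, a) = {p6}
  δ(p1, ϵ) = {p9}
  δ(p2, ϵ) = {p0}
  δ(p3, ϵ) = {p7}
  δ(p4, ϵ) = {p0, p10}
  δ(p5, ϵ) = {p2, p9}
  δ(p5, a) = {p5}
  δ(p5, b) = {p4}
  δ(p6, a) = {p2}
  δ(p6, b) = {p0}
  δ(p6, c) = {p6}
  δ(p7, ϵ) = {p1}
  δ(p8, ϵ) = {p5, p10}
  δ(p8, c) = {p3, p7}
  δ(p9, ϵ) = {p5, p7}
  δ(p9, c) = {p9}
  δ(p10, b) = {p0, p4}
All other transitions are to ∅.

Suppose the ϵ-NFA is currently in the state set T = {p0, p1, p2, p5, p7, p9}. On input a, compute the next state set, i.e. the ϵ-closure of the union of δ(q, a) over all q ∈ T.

{p0, p1, p2, p5, p6, p7, p9}

p0 on a → {p6}.
p5 on a → {p5}.
No a-transition from p1, p2, p7, p9.
Union after reading a: {p5, p6}.
Now take the ϵ-closure:
From p5 via ϵ: add p2, p9.
From p2 via ϵ: add p0.
From p9 via ϵ: add p7.
From p7 via ϵ: add p1.
No new states can be added; the closed set is {p0, p1, p2, p5, p6, p7, p9}.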